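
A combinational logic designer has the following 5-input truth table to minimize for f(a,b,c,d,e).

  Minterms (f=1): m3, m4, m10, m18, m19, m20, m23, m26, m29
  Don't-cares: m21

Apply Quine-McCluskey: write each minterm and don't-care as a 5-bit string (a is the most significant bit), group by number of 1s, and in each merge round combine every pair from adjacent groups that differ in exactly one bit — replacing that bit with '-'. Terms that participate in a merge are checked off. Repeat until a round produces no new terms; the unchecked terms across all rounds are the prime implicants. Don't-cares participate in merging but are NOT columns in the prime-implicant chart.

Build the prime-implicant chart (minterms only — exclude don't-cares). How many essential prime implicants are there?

4

[col 0] 00011*, 00100*, 01010*, 10010*, 10011*, 10100*, 10101*, 10111*, 11010*, 11101*
[col 1] -0011, -0100, -1010, 1-010, 1-101, 10-11, 1001-, 101-1, 1010-
Prime implicants: -0011, -0100, -1010, 1-010, 1-101, 10-11, 1001-, 101-1, 1010-
PI chart (minterm → PIs covering it):
  3 | -0011  (sole → essential)
  4 | -0100  (sole → essential)
  10 | -1010  (sole → essential)
  18 | 1-010,1001-
  19 | -0011,10-11,1001-
  20 | -0100,1010-
  23 | 10-11,101-1
  26 | -1010,1-010
  29 | 1-101  (sole → essential)
Essential prime implicants: -0011, -0100, -1010, 1-101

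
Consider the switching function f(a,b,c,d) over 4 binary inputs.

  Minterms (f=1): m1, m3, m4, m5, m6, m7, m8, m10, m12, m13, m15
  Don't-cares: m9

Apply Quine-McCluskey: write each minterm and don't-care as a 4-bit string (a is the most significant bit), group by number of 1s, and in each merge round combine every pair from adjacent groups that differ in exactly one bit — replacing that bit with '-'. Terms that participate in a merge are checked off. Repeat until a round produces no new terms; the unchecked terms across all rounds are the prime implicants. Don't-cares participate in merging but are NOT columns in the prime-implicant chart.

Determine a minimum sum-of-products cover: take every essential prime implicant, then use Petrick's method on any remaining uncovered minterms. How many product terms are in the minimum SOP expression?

[col 0] 0001*, 0011*, 0100*, 0101*, 0110*, 0111*, 1000*, 1001*, 1010*, 1100*, 1101*, 1111*
[col 1] -001*, -100*, -101*, -111*, 0-01*, 0-11*, 00-1*, 01-0*, 01-1*, 010-*, 011-*, 1-00*, 1-01*, 10-0, 100-*, 11-1*, 110-*
[col 2] --01, -1-1, -10-, 0--1, 01--, 1-0-
Prime implicants: --01, -1-1, -10-, 0--1, 01--, 1-0-, 10-0
PI chart (minterm → PIs covering it):
  1 | --01,0--1
  3 | 0--1  (sole → essential)
  4 | -10-,01--
  5 | --01,-1-1,-10-,0--1,01--
  6 | 01--  (sole → essential)
  7 | -1-1,0--1,01--
  8 | 1-0-,10-0
  10 | 10-0  (sole → essential)
  12 | -10-,1-0-
  13 | --01,-1-1,-10-,1-0-
  15 | -1-1  (sole → essential)
Essential prime implicants: -1-1, 0--1, 01--, 10-0
Petrick residual → -10-
Minimum SOP uses 5 PIs: bd + bc' + a'd + a'b + ab'd'

5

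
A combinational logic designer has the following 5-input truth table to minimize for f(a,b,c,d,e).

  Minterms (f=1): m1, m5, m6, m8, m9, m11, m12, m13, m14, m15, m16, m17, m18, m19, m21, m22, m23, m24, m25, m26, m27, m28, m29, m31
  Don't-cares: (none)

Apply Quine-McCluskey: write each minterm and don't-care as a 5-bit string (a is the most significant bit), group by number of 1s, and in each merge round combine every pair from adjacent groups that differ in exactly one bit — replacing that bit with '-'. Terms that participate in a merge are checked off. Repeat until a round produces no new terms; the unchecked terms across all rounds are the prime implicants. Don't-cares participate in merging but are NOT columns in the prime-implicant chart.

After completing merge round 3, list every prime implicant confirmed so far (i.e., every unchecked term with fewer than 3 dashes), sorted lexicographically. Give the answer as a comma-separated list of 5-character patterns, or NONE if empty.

size-2^0 implicants → 00001(✓)  00101(✓)  00110(✓)  01000(✓)  01001(✓)  01011(✓)  01100(✓)  01101(✓)  01110(✓)  01111(✓)  10000(✓)  10001(✓)  10010(✓)  10011(✓)  10101(✓)  10110(✓)  10111(✓)  11000(✓)  11001(✓)  11010(✓)  11011(✓)  11100(✓)  11101(✓)  11111(✓)
size-2^1 implicants → -0001(✓)  -0101(✓)  -0110  -1000(✓)  -1001(✓)  -1011(✓)  -1100(✓)  -1101(✓)  -1111(✓)  0-001(✓)  0-101(✓)  0-110  00-01(✓)  01-00(✓)  01-01(✓)  01-11(✓)  010-1(✓)  0100-(✓)  011-0(✓)  011-1(✓)  0110-(✓)  0111-(✓)  1-000(✓)  1-001(✓)  1-010(✓)  1-011(✓)  1-101(✓)  1-111(✓)  10-01(✓)  10-10(✓)  10-11(✓)  100-0(✓)  100-1(✓)  1000-(✓)  1001-(✓)  101-1(✓)  1011-(✓)  11-00(✓)  11-01(✓)  11-11(✓)  110-0(✓)  110-1(✓)  1100-(✓)  1101-(✓)  111-1(✓)  1110-(✓)
size-2^2 implicants → --001(✓)  --101(✓)  -0-01(✓)  -1-00(✓)  -1-01(✓)  -1-11(✓)  -10-1(✓)  -100-(✓)  -11-1(✓)  -110-(✓)  0--01(✓)  01--1(✓)  01-0-(✓)  011--  1--01(✓)  1--11(✓)  1-0-0(✓)  1-0-1(✓)  1-00-(✓)  1-01-(✓)  1-1-1(✓)  10--1(✓)  10-1-  100--(✓)  11--1(✓)  11-0-(✓)  110--(✓)
size-2^3 implicants → ---01  -1--1  -1-0-  1---1  1-0--
Unchecked terms (primes): ---01, -0110, -1--1, -1-0-, 0-110, 011--, 1---1, 1-0--, 10-1-

-0110, 0-110, 011--, 10-1-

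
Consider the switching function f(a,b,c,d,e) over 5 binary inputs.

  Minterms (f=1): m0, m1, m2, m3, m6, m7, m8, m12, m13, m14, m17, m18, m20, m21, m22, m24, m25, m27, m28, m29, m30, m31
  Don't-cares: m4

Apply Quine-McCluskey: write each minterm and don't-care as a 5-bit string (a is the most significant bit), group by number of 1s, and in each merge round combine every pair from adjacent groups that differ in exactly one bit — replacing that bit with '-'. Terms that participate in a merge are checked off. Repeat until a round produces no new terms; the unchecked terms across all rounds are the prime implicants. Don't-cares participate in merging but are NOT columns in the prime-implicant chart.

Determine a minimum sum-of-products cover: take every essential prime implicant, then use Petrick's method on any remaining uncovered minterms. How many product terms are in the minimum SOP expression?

8

[col 0] 00000*, 00001*, 00010*, 00011*, 00100*, 00110*, 00111*, 01000*, 01100*, 01101*, 01110*, 10001*, 10010*, 10100*, 10101*, 10110*, 11000*, 11001*, 11011*, 11100*, 11101*, 11110*, 11111*
[col 1] -0001, -0010*, -0100*, -0110*, -1000*, -1100*, -1101*, -1110*, 0-000*, 0-100*, 0-110*, 00-00*, 00-10*, 00-11*, 000-0*, 000-1*, 0000-*, 0001-*, 001-0*, 0011-*, 01-00*, 011-0*, 0110-*, 1-001*, 1-100*, 1-101*, 1-110*, 10-01*, 10-10*, 101-0*, 1010-*, 11-00*, 11-01*, 11-11*, 110-1*, 1100-*, 111-0*, 111-1*, 1110-*, 1111-*
[col 2] --100*, --110*, -0-10, -01-0*, -1-00, -11-0*, -110-, 0--00, 0-1-0*, 00--0, 00-1-, 000--, 1--01, 1-1-0*, 1-10-, 11--1, 11-0-, 111--
[col 3] --1-0
Prime implicants: --1-0, -0-10, -0001, -1-00, -110-, 0--00, 00--0, 00-1-, 000--, 1--01, 1-10-, 11--1, 11-0-, 111--
PI chart (minterm → PIs covering it):
  0 | 0--00,00--0,000--
  1 | -0001,000--
  2 | -0-10,00--0,00-1-,000--
  3 | 00-1-,000--
  6 | --1-0,-0-10,00--0,00-1-
  7 | 00-1-  (sole → essential)
  8 | -1-00,0--00
  12 | --1-0,-1-00,-110-,0--00
  13 | -110-  (sole → essential)
  14 | --1-0  (sole → essential)
  17 | -0001,1--01
  18 | -0-10  (sole → essential)
  20 | --1-0,1-10-
  21 | 1--01,1-10-
  22 | --1-0,-0-10
  24 | -1-00,11-0-
  25 | 1--01,11--1,11-0-
  27 | 11--1  (sole → essential)
  28 | --1-0,-1-00,-110-,1-10-,11-0-,111--
  29 | -110-,1--01,1-10-,11--1,11-0-,111--
  30 | --1-0,111--
  31 | 11--1,111--
Essential prime implicants: --1-0, -0-10, -110-, 00-1-, 11--1
Petrick residual → -1-00, 000--, 1--01
Minimum SOP uses 8 PIs: ce' + b'de' + bd'e' + bcd' + a'b'd + a'b'c' + ad'e + abe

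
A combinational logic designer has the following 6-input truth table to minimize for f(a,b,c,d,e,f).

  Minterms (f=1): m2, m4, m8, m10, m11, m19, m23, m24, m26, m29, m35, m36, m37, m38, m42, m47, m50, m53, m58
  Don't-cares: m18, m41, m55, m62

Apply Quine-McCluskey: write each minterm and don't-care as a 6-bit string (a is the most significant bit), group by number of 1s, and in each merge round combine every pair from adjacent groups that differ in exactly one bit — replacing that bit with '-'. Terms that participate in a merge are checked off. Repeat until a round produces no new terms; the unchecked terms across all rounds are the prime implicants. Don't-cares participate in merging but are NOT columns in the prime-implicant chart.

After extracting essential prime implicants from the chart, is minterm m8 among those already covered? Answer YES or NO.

YES

Round 0: 000010✓ 000100✓ 001000✓ 001010✓ 001011✓ 010010✓ 010011✓ 010111✓ 011000✓ 011010✓ 011101 100011 100100✓ 100101✓ 100110✓ 101001 101010✓ 101111 110010✓ 110101✓ 110111✓ 111010✓ 111110✓
Round 1: -00100 -01010✓ -10010✓ -10111 -11010✓ 0-0010✓ 0-1000✓ 0-1010✓ 00-010✓ 0010-0✓ 00101- 01-010✓ 010-11 01001- 0110-0✓ 1-0101 1-1010✓ 1001-0 10010- 11-010✓ 1101-1 111-10
Round 2: --1010 -1-010 0--010 0-10-0
PIs = {--1010, -00100, -1-010, -10111, 0--010, 0-10-0, 00101-, 010-11, 01001-, 011101, 1-0101, 100011, 1001-0, 10010-, 101001, 101111, 1101-1, 111-10}
Coverage chart:
  m2: 0--010 ←essential
  m4: -00100 ←essential
  m8: 0-10-0 ←essential
  m10: --1010,0--010,0-10-0,00101-
  m11: 00101- ←essential
  m19: 010-11,01001-
  m23: -10111,010-11
  m24: 0-10-0 ←essential
  m26: --1010,-1-010,0--010,0-10-0
  m29: 011101 ←essential
  m35: 100011 ←essential
  m36: -00100,1001-0,10010-
  m37: 1-0101,10010-
  m38: 1001-0 ←essential
  m42: --1010 ←essential
  m47: 101111 ←essential
  m50: -1-010 ←essential
  m53: 1-0101,1101-1
  m58: --1010,-1-010,111-10
Essential: --1010, -00100, -1-010, 0--010, 0-10-0, 00101-, 011101, 100011, 1001-0, 101111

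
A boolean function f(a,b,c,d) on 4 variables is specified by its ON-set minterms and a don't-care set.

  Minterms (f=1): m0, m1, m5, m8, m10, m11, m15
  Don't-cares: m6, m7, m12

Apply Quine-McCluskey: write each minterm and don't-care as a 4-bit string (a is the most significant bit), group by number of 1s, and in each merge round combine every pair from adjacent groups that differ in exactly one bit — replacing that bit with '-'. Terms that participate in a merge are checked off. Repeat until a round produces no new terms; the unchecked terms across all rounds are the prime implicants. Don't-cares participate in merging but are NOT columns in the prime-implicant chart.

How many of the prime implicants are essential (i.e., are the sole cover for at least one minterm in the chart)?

Round 0: 0000✓ 0001✓ 0101✓ 0110✓ 0111✓ 1000✓ 1010✓ 1011✓ 1100✓ 1111✓
Round 1: -000 -111 0-01 000- 01-1 011- 1-00 1-11 10-0 101-
PIs = {-000, -111, 0-01, 000-, 01-1, 011-, 1-00, 1-11, 10-0, 101-}
Coverage chart:
  m0: -000,000-
  m1: 0-01,000-
  m5: 0-01,01-1
  m8: -000,1-00,10-0
  m10: 10-0,101-
  m11: 1-11,101-
  m15: -111,1-11
(no essential prime implicants)

0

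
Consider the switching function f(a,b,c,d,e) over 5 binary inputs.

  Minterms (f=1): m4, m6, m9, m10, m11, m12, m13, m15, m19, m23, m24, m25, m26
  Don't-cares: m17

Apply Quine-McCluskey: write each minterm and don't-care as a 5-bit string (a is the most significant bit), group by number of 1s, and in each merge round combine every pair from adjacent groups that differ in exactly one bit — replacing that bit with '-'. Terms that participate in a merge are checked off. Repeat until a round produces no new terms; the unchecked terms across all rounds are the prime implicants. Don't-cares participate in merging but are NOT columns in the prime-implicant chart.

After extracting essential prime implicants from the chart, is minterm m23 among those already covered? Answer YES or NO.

Round 0: 00100✓ 00110✓ 01001✓ 01010✓ 01011✓ 01100✓ 01101✓ 01111✓ 10001✓ 10011✓ 10111✓ 11000✓ 11001✓ 11010✓
Round 1: -1001 -1010 0-100 001-0 01-01✓ 01-11✓ 010-1✓ 0101- 011-1✓ 0110- 1-001 10-11 100-1 110-0 1100-
Round 2: 01--1
PIs = {-1001, -1010, 0-100, 001-0, 01--1, 0101-, 0110-, 1-001, 10-11, 100-1, 110-0, 1100-}
Coverage chart:
  m4: 0-100,001-0
  m6: 001-0 ←essential
  m9: -1001,01--1
  m10: -1010,0101-
  m11: 01--1,0101-
  m12: 0-100,0110-
  m13: 01--1,0110-
  m15: 01--1 ←essential
  m19: 10-11,100-1
  m23: 10-11 ←essential
  m24: 110-0,1100-
  m25: -1001,1-001,1100-
  m26: -1010,110-0
Essential: 001-0, 01--1, 10-11

YES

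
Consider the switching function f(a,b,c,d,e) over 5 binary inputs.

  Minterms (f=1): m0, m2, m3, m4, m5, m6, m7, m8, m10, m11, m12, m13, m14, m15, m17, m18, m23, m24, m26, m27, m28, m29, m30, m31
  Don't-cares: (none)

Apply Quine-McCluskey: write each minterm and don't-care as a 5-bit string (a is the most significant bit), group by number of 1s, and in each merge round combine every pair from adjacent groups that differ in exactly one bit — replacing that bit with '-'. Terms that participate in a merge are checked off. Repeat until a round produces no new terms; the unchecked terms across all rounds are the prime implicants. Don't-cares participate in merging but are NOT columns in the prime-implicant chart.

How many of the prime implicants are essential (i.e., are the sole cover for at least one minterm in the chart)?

9

Round 0: 00000✓ 00010✓ 00011✓ 00100✓ 00101✓ 00110✓ 00111✓ 01000✓ 01010✓ 01011✓ 01100✓ 01101✓ 01110✓ 01111✓ 10001 10010✓ 10111✓ 11000✓ 11010✓ 11011✓ 11100✓ 11101✓ 11110✓ 11111✓
Round 1: -0010✓ -0111✓ -1000✓ -1010✓ -1011✓ -1100✓ -1101✓ -1110✓ -1111✓ 0-000✓ 0-010✓ 0-011✓ 0-100✓ 0-101✓ 0-110✓ 0-111✓ 00-00✓ 00-10✓ 00-11✓ 000-0✓ 0001-✓ 001-0✓ 001-1✓ 0010-✓ 0011-✓ 01-00✓ 01-10✓ 01-11✓ 010-0✓ 0101-✓ 011-0✓ 011-1✓ 0110-✓ 0111-✓ 1-010✓ 1-111✓ 11-00✓ 11-10✓ 11-11✓ 110-0✓ 1101-✓ 111-0✓ 111-1✓ 1110-✓ 1111-✓
Round 2: --010 --111 -1-00✓ -1-10✓ -1-11✓ -10-0✓ -101-✓ -11-0✓ -11-1✓ -110-✓ -111-✓ 0--00✓ 0--10✓ 0--11✓ 0-0-0✓ 0-01-✓ 0-1-0✓ 0-1-1✓ 0-10-✓ 0-11-✓ 00--0✓ 00-1-✓ 001--✓ 01--0✓ 01-1-✓ 011--✓ 11--0✓ 11-1-✓ 111--✓
Round 3: -1--0 -1-1- -11-- 0---0 0--1- 0-1--
PIs = {--010, --111, -1--0, -1-1-, -11--, 0---0, 0--1-, 0-1--, 10001}
Coverage chart:
  m0: 0---0 ←essential
  m2: --010,0---0,0--1-
  m3: 0--1- ←essential
  m4: 0---0,0-1--
  m5: 0-1-- ←essential
  m6: 0---0,0--1-,0-1--
  m7: --111,0--1-,0-1--
  m8: -1--0,0---0
  m10: --010,-1--0,-1-1-,0---0,0--1-
  m11: -1-1-,0--1-
  m12: -1--0,-11--,0---0,0-1--
  m13: -11--,0-1--
  m14: -1--0,-1-1-,-11--,0---0,0--1-,0-1--
  m15: --111,-1-1-,-11--,0--1-,0-1--
  m17: 10001 ←essential
  m18: --010 ←essential
  m23: --111 ←essential
  m24: -1--0 ←essential
  m26: --010,-1--0,-1-1-
  m27: -1-1- ←essential
  m28: -1--0,-11--
  m29: -11-- ←essential
  m30: -1--0,-1-1-,-11--
  m31: --111,-1-1-,-11--
Essential: --010, --111, -1--0, -1-1-, -11--, 0---0, 0--1-, 0-1--, 10001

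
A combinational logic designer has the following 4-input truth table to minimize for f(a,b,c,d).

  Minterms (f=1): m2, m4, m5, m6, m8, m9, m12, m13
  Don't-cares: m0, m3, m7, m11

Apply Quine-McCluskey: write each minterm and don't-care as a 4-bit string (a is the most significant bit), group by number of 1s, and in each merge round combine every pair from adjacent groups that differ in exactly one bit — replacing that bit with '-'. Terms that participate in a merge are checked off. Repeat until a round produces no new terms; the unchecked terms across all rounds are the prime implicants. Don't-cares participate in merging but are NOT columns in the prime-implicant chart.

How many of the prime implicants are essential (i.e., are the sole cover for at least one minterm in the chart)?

size-2^0 implicants → 0000(✓)  0010(✓)  0011(✓)  0100(✓)  0101(✓)  0110(✓)  0111(✓)  1000(✓)  1001(✓)  1011(✓)  1100(✓)  1101(✓)
size-2^1 implicants → -000(✓)  -011  -100(✓)  -101(✓)  0-00(✓)  0-10(✓)  0-11(✓)  00-0(✓)  001-(✓)  01-0(✓)  01-1(✓)  010-(✓)  011-(✓)  1-00(✓)  1-01(✓)  10-1  100-(✓)  110-(✓)
size-2^2 implicants → --00  -10-  0--0  0-1-  01--  1-0-
Unchecked terms (primes): --00, -011, -10-, 0--0, 0-1-, 01--, 1-0-, 10-1
Minterm coverage:
  m2 ⊆ 0--0,0-1-
  m4 ⊆ --00,-10-,0--0,01--
  m5 ⊆ -10-,01--
  m6 ⊆ 0--0,0-1-,01--
  m8 ⊆ --00,1-0-
  m9 ⊆ 1-0-,10-1
  m12 ⊆ --00,-10-,1-0-
  m13 ⊆ -10-,1-0-
(no essential prime implicants)

0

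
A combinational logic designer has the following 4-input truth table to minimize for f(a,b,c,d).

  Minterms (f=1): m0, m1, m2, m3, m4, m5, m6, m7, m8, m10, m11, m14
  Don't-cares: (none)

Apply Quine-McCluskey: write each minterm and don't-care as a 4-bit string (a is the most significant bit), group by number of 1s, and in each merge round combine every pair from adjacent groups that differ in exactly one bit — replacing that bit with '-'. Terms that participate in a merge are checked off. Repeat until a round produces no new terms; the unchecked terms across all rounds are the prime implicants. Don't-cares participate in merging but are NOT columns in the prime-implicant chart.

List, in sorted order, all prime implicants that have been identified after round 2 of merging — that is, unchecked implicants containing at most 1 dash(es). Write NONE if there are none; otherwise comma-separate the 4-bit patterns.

size-2^0 implicants → 0000(✓)  0001(✓)  0010(✓)  0011(✓)  0100(✓)  0101(✓)  0110(✓)  0111(✓)  1000(✓)  1010(✓)  1011(✓)  1110(✓)
size-2^1 implicants → -000(✓)  -010(✓)  -011(✓)  -110(✓)  0-00(✓)  0-01(✓)  0-10(✓)  0-11(✓)  00-0(✓)  00-1(✓)  000-(✓)  001-(✓)  01-0(✓)  01-1(✓)  010-(✓)  011-(✓)  1-10(✓)  10-0(✓)  101-(✓)
size-2^2 implicants → --10  -0-0  -01-  0--0(✓)  0--1(✓)  0-0-(✓)  0-1-(✓)  00--(✓)  01--(✓)
size-2^3 implicants → 0---
Unchecked terms (primes): --10, -0-0, -01-, 0---

NONE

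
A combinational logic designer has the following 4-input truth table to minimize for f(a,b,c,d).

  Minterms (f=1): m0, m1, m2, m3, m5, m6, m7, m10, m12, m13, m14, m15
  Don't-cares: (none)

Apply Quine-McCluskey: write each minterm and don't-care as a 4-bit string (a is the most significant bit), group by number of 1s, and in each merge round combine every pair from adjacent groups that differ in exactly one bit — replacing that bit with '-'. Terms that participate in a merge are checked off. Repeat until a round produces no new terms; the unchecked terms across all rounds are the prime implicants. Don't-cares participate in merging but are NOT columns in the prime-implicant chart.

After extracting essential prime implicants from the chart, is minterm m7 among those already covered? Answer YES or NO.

size-2^0 implicants → 0000(✓)  0001(✓)  0010(✓)  0011(✓)  0101(✓)  0110(✓)  0111(✓)  1010(✓)  1100(✓)  1101(✓)  1110(✓)  1111(✓)
size-2^1 implicants → -010(✓)  -101(✓)  -110(✓)  -111(✓)  0-01(✓)  0-10(✓)  0-11(✓)  00-0(✓)  00-1(✓)  000-(✓)  001-(✓)  01-1(✓)  011-(✓)  1-10(✓)  11-0(✓)  11-1(✓)  110-(✓)  111-(✓)
size-2^2 implicants → --10  -1-1  -11-  0--1  0-1-  00--  11--
Unchecked terms (primes): --10, -1-1, -11-, 0--1, 0-1-, 00--, 11--
Minterm coverage:
  m0 ⊆ 00-- [E]
  m1 ⊆ 0--1,00--
  m2 ⊆ --10,0-1-,00--
  m3 ⊆ 0--1,0-1-,00--
  m5 ⊆ -1-1,0--1
  m6 ⊆ --10,-11-,0-1-
  m7 ⊆ -1-1,-11-,0--1,0-1-
  m10 ⊆ --10 [E]
  m12 ⊆ 11-- [E]
  m13 ⊆ -1-1,11--
  m14 ⊆ --10,-11-,11--
  m15 ⊆ -1-1,-11-,11--
E = {--10, 00--, 11--}

NO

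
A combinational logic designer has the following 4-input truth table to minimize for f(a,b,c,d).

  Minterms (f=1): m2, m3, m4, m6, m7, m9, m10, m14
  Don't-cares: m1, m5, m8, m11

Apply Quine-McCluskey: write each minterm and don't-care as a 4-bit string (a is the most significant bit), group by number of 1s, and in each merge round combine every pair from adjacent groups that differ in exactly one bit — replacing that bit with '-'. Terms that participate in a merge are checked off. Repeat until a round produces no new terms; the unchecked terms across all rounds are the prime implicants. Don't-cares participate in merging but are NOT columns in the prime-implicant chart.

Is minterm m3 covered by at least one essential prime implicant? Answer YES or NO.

size-2^0 implicants → 0001(✓)  0010(✓)  0011(✓)  0100(✓)  0101(✓)  0110(✓)  0111(✓)  1000(✓)  1001(✓)  1010(✓)  1011(✓)  1110(✓)
size-2^1 implicants → -001(✓)  -010(✓)  -011(✓)  -110(✓)  0-01(✓)  0-10(✓)  0-11(✓)  00-1(✓)  001-(✓)  01-0(✓)  01-1(✓)  010-(✓)  011-(✓)  1-10(✓)  10-0(✓)  10-1(✓)  100-(✓)  101-(✓)
size-2^2 implicants → --10  -0-1  -01-  0--1  0-1-  01--  10--
Unchecked terms (primes): --10, -0-1, -01-, 0--1, 0-1-, 01--, 10--
Minterm coverage:
  m2 ⊆ --10,-01-,0-1-
  m3 ⊆ -0-1,-01-,0--1,0-1-
  m4 ⊆ 01-- [E]
  m6 ⊆ --10,0-1-,01--
  m7 ⊆ 0--1,0-1-,01--
  m9 ⊆ -0-1,10--
  m10 ⊆ --10,-01-,10--
  m14 ⊆ --10 [E]
E = {--10, 01--}

NO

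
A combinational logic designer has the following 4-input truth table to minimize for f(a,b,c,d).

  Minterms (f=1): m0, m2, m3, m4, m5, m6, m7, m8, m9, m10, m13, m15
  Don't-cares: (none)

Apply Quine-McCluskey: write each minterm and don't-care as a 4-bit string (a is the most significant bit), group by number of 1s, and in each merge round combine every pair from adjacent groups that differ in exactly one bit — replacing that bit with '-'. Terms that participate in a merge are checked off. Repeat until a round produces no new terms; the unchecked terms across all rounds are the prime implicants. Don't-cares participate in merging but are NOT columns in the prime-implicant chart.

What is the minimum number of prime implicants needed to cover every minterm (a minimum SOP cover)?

Round 0: 0000✓ 0010✓ 0011✓ 0100✓ 0101✓ 0110✓ 0111✓ 1000✓ 1001✓ 1010✓ 1101✓ 1111✓
Round 1: -000✓ -010✓ -101✓ -111✓ 0-00✓ 0-10✓ 0-11✓ 00-0✓ 001-✓ 01-0✓ 01-1✓ 010-✓ 011-✓ 1-01 10-0✓ 100- 11-1✓
Round 2: -0-0 -1-1 0--0 0-1- 01--
PIs = {-0-0, -1-1, 0--0, 0-1-, 01--, 1-01, 100-}
Coverage chart:
  m0: -0-0,0--0
  m2: -0-0,0--0,0-1-
  m3: 0-1- ←essential
  m4: 0--0,01--
  m5: -1-1,01--
  m6: 0--0,0-1-,01--
  m7: -1-1,0-1-,01--
  m8: -0-0,100-
  m9: 1-01,100-
  m10: -0-0 ←essential
  m13: -1-1,1-01
  m15: -1-1 ←essential
Essential: -0-0, -1-1, 0-1-
Petrick residual → 0--0, 1-01
Min cover (5 terms): b'd' + bd + a'd' + a'c + ac'd

5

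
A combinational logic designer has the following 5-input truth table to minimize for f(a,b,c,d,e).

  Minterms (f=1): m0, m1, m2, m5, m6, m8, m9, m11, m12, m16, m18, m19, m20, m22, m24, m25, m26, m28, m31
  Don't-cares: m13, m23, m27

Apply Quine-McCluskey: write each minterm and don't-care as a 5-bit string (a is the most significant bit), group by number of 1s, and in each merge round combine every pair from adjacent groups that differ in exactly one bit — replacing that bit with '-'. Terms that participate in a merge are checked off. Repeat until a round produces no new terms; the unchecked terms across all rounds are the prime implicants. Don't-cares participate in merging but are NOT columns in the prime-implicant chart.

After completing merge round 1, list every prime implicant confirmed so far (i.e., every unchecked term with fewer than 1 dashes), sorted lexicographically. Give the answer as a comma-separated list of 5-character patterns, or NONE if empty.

NONE

Round 0: 00000✓ 00001✓ 00010✓ 00101✓ 00110✓ 01000✓ 01001✓ 01011✓ 01100✓ 01101✓ 10000✓ 10010✓ 10011✓ 10100✓ 10110✓ 10111✓ 11000✓ 11001✓ 11010✓ 11011✓ 11100✓ 11111✓
Round 1: -0000✓ -0010✓ -0110✓ -1000✓ -1001✓ -1011✓ -1100✓ 0-000✓ 0-001✓ 0-101✓ 00-01✓ 00-10✓ 000-0✓ 0000-✓ 01-00✓ 01-01✓ 010-1✓ 0100-✓ 0110-✓ 1-000✓ 1-010✓ 1-011✓ 1-100✓ 1-111✓ 10-00✓ 10-10✓ 10-11✓ 100-0✓ 1001-✓ 101-0✓ 1011-✓ 11-00✓ 11-11✓ 110-0✓ 110-1✓ 1100-✓ 1101-✓
Round 2: --000 -0-10 -00-0 -1-00 -10-1 -100- 0--01 0-00- 01-0- 1--00 1--11 1-0-0 1-01- 10--0 10-1- 110--
PIs = {--000, -0-10, -00-0, -1-00, -10-1, -100-, 0--01, 0-00-, 01-0-, 1--00, 1--11, 1-0-0, 1-01-, 10--0, 10-1-, 110--}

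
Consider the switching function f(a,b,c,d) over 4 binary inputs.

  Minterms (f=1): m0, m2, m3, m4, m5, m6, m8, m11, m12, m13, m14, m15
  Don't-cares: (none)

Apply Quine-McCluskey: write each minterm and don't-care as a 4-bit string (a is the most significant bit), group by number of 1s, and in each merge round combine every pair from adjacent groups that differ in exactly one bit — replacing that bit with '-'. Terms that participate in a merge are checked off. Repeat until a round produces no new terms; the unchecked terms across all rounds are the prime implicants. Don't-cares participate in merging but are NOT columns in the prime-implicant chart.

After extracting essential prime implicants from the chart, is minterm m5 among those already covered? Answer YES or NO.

YES

Round 0: 0000✓ 0010✓ 0011✓ 0100✓ 0101✓ 0110✓ 1000✓ 1011✓ 1100✓ 1101✓ 1110✓ 1111✓
Round 1: -000✓ -011 -100✓ -101✓ -110✓ 0-00✓ 0-10✓ 00-0✓ 001- 01-0✓ 010-✓ 1-00✓ 1-11 11-0✓ 11-1✓ 110-✓ 111-✓
Round 2: --00 -1-0 -10- 0--0 11--
PIs = {--00, -011, -1-0, -10-, 0--0, 001-, 1-11, 11--}
Coverage chart:
  m0: --00,0--0
  m2: 0--0,001-
  m3: -011,001-
  m4: --00,-1-0,-10-,0--0
  m5: -10- ←essential
  m6: -1-0,0--0
  m8: --00 ←essential
  m11: -011,1-11
  m12: --00,-1-0,-10-,11--
  m13: -10-,11--
  m14: -1-0,11--
  m15: 1-11,11--
Essential: --00, -10-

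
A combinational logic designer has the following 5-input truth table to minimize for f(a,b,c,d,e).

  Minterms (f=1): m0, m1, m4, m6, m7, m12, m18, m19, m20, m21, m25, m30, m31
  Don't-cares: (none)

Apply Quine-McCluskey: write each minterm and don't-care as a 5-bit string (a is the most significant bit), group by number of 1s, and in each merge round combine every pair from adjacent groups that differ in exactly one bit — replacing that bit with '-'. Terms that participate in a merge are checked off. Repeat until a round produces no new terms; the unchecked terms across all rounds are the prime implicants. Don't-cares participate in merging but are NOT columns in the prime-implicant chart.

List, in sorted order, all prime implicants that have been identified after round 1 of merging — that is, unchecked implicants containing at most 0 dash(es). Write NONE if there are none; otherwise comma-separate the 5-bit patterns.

11001

size-2^0 implicants → 00000(✓)  00001(✓)  00100(✓)  00110(✓)  00111(✓)  01100(✓)  10010(✓)  10011(✓)  10100(✓)  10101(✓)  11001  11110(✓)  11111(✓)
size-2^1 implicants → -0100  0-100  00-00  0000-  001-0  0011-  1001-  1010-  1111-
Unchecked terms (primes): -0100, 0-100, 00-00, 0000-, 001-0, 0011-, 1001-, 1010-, 11001, 1111-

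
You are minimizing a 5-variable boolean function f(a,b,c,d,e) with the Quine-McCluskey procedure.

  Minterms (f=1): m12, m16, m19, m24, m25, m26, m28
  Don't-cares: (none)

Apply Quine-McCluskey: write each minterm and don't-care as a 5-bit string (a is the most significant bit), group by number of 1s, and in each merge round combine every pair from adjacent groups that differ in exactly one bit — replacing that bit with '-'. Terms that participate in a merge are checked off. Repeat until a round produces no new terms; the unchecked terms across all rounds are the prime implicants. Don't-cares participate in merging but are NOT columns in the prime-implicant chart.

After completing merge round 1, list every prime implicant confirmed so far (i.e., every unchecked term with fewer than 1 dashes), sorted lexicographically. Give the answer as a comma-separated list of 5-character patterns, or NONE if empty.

10011

Round 0: 01100✓ 10000✓ 10011 11000✓ 11001✓ 11010✓ 11100✓
Round 1: -1100 1-000 11-00 110-0 1100-
PIs = {-1100, 1-000, 10011, 11-00, 110-0, 1100-}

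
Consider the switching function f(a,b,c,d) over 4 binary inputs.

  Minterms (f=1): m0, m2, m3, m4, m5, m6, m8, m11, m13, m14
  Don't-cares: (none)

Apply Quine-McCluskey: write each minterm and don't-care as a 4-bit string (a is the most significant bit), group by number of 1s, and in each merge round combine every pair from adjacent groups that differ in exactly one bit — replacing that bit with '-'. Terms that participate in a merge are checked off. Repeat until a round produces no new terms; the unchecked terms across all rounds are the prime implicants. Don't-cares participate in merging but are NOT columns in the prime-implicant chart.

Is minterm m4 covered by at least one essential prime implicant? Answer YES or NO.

NO

size-2^0 implicants → 0000(✓)  0010(✓)  0011(✓)  0100(✓)  0101(✓)  0110(✓)  1000(✓)  1011(✓)  1101(✓)  1110(✓)
size-2^1 implicants → -000  -011  -101  -110  0-00(✓)  0-10(✓)  00-0(✓)  001-  01-0(✓)  010-
size-2^2 implicants → 0--0
Unchecked terms (primes): -000, -011, -101, -110, 0--0, 001-, 010-
Minterm coverage:
  m0 ⊆ -000,0--0
  m2 ⊆ 0--0,001-
  m3 ⊆ -011,001-
  m4 ⊆ 0--0,010-
  m5 ⊆ -101,010-
  m6 ⊆ -110,0--0
  m8 ⊆ -000 [E]
  m11 ⊆ -011 [E]
  m13 ⊆ -101 [E]
  m14 ⊆ -110 [E]
E = {-000, -011, -101, -110}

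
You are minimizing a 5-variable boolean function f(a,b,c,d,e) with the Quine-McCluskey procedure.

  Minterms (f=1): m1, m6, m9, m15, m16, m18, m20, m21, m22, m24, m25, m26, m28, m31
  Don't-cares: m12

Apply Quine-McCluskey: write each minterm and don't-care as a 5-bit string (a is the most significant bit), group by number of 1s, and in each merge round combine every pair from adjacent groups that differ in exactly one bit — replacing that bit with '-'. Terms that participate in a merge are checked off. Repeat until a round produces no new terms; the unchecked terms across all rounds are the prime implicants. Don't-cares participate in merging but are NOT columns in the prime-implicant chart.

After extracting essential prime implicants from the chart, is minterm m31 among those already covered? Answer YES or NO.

size-2^0 implicants → 00001(✓)  00110(✓)  01001(✓)  01100(✓)  01111(✓)  10000(✓)  10010(✓)  10100(✓)  10101(✓)  10110(✓)  11000(✓)  11001(✓)  11010(✓)  11100(✓)  11111(✓)
size-2^1 implicants → -0110  -1001  -1100  -1111  0-001  1-000(✓)  1-010(✓)  1-100(✓)  10-00(✓)  10-10(✓)  100-0(✓)  101-0(✓)  1010-  11-00(✓)  110-0(✓)  1100-
size-2^2 implicants → 1--00  1-0-0  10--0
Unchecked terms (primes): -0110, -1001, -1100, -1111, 0-001, 1--00, 1-0-0, 10--0, 1010-, 1100-
Minterm coverage:
  m1 ⊆ 0-001 [E]
  m6 ⊆ -0110 [E]
  m9 ⊆ -1001,0-001
  m15 ⊆ -1111 [E]
  m16 ⊆ 1--00,1-0-0,10--0
  m18 ⊆ 1-0-0,10--0
  m20 ⊆ 1--00,10--0,1010-
  m21 ⊆ 1010- [E]
  m22 ⊆ -0110,10--0
  m24 ⊆ 1--00,1-0-0,1100-
  m25 ⊆ -1001,1100-
  m26 ⊆ 1-0-0 [E]
  m28 ⊆ -1100,1--00
  m31 ⊆ -1111 [E]
E = {-0110, -1111, 0-001, 1-0-0, 1010-}

YES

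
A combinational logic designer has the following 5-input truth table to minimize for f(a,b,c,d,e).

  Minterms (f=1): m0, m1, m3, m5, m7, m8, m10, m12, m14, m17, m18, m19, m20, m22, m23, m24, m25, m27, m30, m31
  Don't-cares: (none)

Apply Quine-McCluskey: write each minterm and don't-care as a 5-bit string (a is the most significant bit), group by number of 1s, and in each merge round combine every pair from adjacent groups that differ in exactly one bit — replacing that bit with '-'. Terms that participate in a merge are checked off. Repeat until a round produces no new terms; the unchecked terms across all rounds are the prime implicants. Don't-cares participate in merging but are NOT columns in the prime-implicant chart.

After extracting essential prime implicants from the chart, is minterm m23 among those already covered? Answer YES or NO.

[col 0] 00000*, 00001*, 00011*, 00101*, 00111*, 01000*, 01010*, 01100*, 01110*, 10001*, 10010*, 10011*, 10100*, 10110*, 10111*, 11000*, 11001*, 11011*, 11110*, 11111*
[col 1] -0001*, -0011*, -0111*, -1000, -1110, 0-000, 00-01*, 00-11*, 000-1*, 0000-, 001-1*, 01-00*, 01-10*, 010-0*, 011-0*, 1-001*, 1-011*, 1-110*, 1-111*, 10-10*, 10-11*, 100-1*, 1001-*, 101-0, 1011-*, 11-11*, 110-1*, 1100-, 1111-*
[col 2] -0-11, -00-1, 00--1, 01--0, 1--11, 1-0-1, 1-11-, 10-1-
Prime implicants: -0-11, -00-1, -1000, -1110, 0-000, 00--1, 0000-, 01--0, 1--11, 1-0-1, 1-11-, 10-1-, 101-0, 1100-
PI chart (minterm → PIs covering it):
  0 | 0-000,0000-
  1 | -00-1,00--1,0000-
  3 | -0-11,-00-1,00--1
  5 | 00--1  (sole → essential)
  7 | -0-11,00--1
  8 | -1000,0-000,01--0
  10 | 01--0  (sole → essential)
  12 | 01--0  (sole → essential)
  14 | -1110,01--0
  17 | -00-1,1-0-1
  18 | 10-1-  (sole → essential)
  19 | -0-11,-00-1,1--11,1-0-1,10-1-
  20 | 101-0  (sole → essential)
  22 | 1-11-,10-1-,101-0
  23 | -0-11,1--11,1-11-,10-1-
  24 | -1000,1100-
  25 | 1-0-1,1100-
  27 | 1--11,1-0-1
  30 | -1110,1-11-
  31 | 1--11,1-11-
Essential prime implicants: 00--1, 01--0, 10-1-, 101-0

YES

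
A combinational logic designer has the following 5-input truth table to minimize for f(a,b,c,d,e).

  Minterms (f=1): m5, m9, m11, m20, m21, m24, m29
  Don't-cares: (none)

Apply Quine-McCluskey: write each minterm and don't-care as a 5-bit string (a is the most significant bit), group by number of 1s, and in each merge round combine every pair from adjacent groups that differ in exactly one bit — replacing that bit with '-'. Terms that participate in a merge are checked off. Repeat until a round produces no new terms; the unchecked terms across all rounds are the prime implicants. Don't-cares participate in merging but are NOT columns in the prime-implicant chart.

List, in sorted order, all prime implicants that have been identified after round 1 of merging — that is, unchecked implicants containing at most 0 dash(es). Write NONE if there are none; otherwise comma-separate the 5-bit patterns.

Round 0: 00101✓ 01001✓ 01011✓ 10100✓ 10101✓ 11000 11101✓
Round 1: -0101 010-1 1-101 1010-
PIs = {-0101, 010-1, 1-101, 1010-, 11000}

11000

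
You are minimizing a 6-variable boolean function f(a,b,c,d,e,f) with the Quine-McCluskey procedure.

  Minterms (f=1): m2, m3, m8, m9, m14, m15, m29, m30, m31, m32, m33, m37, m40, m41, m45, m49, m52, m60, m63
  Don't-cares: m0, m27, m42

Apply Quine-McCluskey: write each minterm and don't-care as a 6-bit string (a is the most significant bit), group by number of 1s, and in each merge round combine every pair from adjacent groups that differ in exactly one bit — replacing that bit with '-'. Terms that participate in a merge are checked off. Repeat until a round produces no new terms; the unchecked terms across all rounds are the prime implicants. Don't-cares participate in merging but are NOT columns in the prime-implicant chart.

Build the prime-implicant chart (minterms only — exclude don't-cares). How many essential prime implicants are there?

Round 0: 000000✓ 000010✓ 000011✓ 001000✓ 001001✓ 001110✓ 001111✓ 011011✓ 011101✓ 011110✓ 011111✓ 100000✓ 100001✓ 100101✓ 101000✓ 101001✓ 101010✓ 101101✓ 110001✓ 110100✓ 111100✓ 111111✓
Round 1: -00000✓ -01000✓ -01001✓ -11111 0-1110✓ 0-1111✓ 00-000✓ 0000-0 00001- 00100-✓ 00111-✓ 011-11 0111-1 01111-✓ 1-0001 10-000✓ 10-001✓ 10-101✓ 100-01✓ 10000-✓ 101-01✓ 1010-0 10100-✓ 11-100
Round 2: -0-000 -0100- 0-111- 10--01 10-00-
PIs = {-0-000, -0100-, -11111, 0-111-, 0000-0, 00001-, 011-11, 0111-1, 1-0001, 10--01, 10-00-, 1010-0, 11-100}
Coverage chart:
  m2: 0000-0,00001-
  m3: 00001- ←essential
  m8: -0-000,-0100-
  m9: -0100- ←essential
  m14: 0-111- ←essential
  m15: 0-111- ←essential
  m29: 0111-1 ←essential
  m30: 0-111- ←essential
  m31: -11111,0-111-,011-11,0111-1
  m32: -0-000,10-00-
  m33: 1-0001,10--01,10-00-
  m37: 10--01 ←essential
  m40: -0-000,-0100-,10-00-,1010-0
  m41: -0100-,10--01,10-00-
  m45: 10--01 ←essential
  m49: 1-0001 ←essential
  m52: 11-100 ←essential
  m60: 11-100 ←essential
  m63: -11111 ←essential
Essential: -0100-, -11111, 0-111-, 00001-, 0111-1, 1-0001, 10--01, 11-100

8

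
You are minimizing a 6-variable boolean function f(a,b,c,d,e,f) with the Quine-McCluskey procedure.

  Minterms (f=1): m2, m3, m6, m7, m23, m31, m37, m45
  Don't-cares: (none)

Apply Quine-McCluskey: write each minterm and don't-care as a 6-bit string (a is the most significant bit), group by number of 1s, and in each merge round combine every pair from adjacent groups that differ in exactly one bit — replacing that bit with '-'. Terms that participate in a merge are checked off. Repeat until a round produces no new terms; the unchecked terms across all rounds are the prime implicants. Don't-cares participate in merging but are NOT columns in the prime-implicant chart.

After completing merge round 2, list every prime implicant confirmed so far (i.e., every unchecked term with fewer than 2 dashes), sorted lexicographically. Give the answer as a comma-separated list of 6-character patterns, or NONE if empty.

Round 0: 000010✓ 000011✓ 000110✓ 000111✓ 010111✓ 011111✓ 100101✓ 101101✓
Round 1: 0-0111 000-10✓ 000-11✓ 00001-✓ 00011-✓ 01-111 10-101
Round 2: 000-1-
PIs = {0-0111, 000-1-, 01-111, 10-101}

0-0111, 01-111, 10-101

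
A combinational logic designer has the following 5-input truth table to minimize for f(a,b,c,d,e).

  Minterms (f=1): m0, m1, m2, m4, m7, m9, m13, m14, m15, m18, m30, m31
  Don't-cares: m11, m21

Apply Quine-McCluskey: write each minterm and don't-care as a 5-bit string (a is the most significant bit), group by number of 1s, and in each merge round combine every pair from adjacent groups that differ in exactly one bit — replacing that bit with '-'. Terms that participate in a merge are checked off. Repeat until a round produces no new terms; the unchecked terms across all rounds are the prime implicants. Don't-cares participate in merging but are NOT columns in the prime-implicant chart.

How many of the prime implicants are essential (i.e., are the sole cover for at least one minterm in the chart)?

size-2^0 implicants → 00000(✓)  00001(✓)  00010(✓)  00100(✓)  00111(✓)  01001(✓)  01011(✓)  01101(✓)  01110(✓)  01111(✓)  10010(✓)  10101  11110(✓)  11111(✓)
size-2^1 implicants → -0010  -1110(✓)  -1111(✓)  0-001  0-111  00-00  000-0  0000-  01-01(✓)  01-11(✓)  010-1(✓)  011-1(✓)  0111-(✓)  1111-(✓)
size-2^2 implicants → -111-  01--1
Unchecked terms (primes): -0010, -111-, 0-001, 0-111, 00-00, 000-0, 0000-, 01--1, 10101
Minterm coverage:
  m0 ⊆ 00-00,000-0,0000-
  m1 ⊆ 0-001,0000-
  m2 ⊆ -0010,000-0
  m4 ⊆ 00-00 [E]
  m7 ⊆ 0-111 [E]
  m9 ⊆ 0-001,01--1
  m13 ⊆ 01--1 [E]
  m14 ⊆ -111- [E]
  m15 ⊆ -111-,0-111,01--1
  m18 ⊆ -0010 [E]
  m30 ⊆ -111- [E]
  m31 ⊆ -111- [E]
E = {-0010, -111-, 0-111, 00-00, 01--1}

5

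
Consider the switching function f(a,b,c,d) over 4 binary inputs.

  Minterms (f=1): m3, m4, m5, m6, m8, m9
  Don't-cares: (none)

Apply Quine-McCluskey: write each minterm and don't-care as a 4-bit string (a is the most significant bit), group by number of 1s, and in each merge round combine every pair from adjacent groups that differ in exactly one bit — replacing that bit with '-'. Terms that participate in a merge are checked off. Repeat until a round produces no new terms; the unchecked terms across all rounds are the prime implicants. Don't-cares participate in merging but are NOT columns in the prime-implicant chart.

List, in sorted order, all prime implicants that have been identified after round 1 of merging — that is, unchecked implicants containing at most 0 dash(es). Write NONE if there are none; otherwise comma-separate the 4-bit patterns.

size-2^0 implicants → 0011  0100(✓)  0101(✓)  0110(✓)  1000(✓)  1001(✓)
size-2^1 implicants → 01-0  010-  100-
Unchecked terms (primes): 0011, 01-0, 010-, 100-

0011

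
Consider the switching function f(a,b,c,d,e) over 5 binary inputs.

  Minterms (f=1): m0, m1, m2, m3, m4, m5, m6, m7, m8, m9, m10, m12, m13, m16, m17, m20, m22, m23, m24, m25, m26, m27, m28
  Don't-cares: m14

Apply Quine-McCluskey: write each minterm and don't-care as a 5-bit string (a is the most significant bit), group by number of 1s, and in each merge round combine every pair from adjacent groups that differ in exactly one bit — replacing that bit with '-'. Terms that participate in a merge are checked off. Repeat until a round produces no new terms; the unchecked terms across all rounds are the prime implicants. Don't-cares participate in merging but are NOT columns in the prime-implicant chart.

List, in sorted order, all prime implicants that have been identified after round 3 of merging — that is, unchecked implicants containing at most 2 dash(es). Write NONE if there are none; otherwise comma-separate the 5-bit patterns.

[col 0] 00000*, 00001*, 00010*, 00011*, 00100*, 00101*, 00110*, 00111*, 01000*, 01001*, 01010*, 01100*, 01101*, 01110*, 10000*, 10001*, 10100*, 10110*, 10111*, 11000*, 11001*, 11010*, 11011*, 11100*
[col 1] -0000*, -0001*, -0100*, -0110*, -0111*, -1000*, -1001*, -1010*, -1100*, 0-000*, 0-001*, 0-010*, 0-100*, 0-101*, 0-110*, 00-00*, 00-01*, 00-10*, 00-11*, 000-0*, 000-1*, 0000-*, 0001-*, 001-0*, 001-1*, 0010-*, 0011-*, 01-00*, 01-01*, 01-10*, 010-0*, 0100-*, 011-0*, 0110-*, 1-000*, 1-001*, 1-100*, 10-00*, 1000-*, 101-0*, 1011-*, 11-00*, 110-0*, 110-1*, 1100-*, 1101-*
[col 2] --000*, --001*, --100*, -0-00*, -000-*, -01-0, -011-, -1-00*, -10-0, -100-*, 0--00*, 0--01*, 0--10*, 0-0-0*, 0-00-*, 0-1-0*, 0-10-*, 00--0*, 00--1*, 00-0-*, 00-1-*, 000--*, 001--*, 01--0*, 01-0-*, 1--00*, 1-00-*, 110--
[col 3] ---00, --00-, 0---0, 0--0-, 00---
Prime implicants: ---00, --00-, -01-0, -011-, -10-0, 0---0, 0--0-, 00---, 110--

-01-0, -011-, -10-0, 110--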